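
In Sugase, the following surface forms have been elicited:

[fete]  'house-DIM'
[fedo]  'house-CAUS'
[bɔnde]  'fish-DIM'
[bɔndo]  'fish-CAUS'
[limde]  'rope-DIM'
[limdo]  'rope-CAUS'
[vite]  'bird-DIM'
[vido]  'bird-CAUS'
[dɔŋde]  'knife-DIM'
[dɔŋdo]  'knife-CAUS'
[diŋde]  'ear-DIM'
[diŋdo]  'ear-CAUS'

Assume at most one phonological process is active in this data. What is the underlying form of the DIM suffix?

/-te/

The DIM morpheme has two allomorphs, [-de] and [-te].
By contrast the CAUS suffix keeps its initial [d] throughout — that segment must be underlying.
So the underlying form is /-te/, and voiceless stops become voiced after a nasal.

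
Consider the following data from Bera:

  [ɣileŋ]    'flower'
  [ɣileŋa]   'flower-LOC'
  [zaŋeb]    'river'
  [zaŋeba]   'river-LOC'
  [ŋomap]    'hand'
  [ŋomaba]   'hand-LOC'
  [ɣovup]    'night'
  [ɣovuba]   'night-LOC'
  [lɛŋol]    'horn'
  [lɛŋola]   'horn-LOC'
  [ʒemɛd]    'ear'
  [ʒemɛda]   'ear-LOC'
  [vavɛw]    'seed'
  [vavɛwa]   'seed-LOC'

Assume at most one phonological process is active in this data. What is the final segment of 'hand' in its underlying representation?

The stem for 'hand' ends in [p] in [ŋomap] but [b] in [ŋomaba].
Compare 'river', with invariant [b] in [zaŋeb] and [zaŋeba]: an analysis with underlying /b/ and a rule producing [p] in isolation would wrongly predict alternation here too.
The underlying segment must be /p/; voiceless stops become voiced between vowels, yielding [b] there.

/p/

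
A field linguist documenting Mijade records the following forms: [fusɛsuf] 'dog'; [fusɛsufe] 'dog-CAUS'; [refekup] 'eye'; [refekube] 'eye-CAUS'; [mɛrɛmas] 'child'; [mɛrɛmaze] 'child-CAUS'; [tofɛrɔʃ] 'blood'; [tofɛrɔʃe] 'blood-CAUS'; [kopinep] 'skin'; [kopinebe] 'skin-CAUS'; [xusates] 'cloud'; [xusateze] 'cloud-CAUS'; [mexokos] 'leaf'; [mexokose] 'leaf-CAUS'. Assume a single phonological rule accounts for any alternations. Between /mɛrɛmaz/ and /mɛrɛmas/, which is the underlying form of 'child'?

The stem for 'child' ends in [s] in [mɛrɛmas] but [z] in [mɛrɛmaze].
The stem 'leaf' ([mexokos], [mexokose]) shows [s] unchanged in both environments, so [s] cannot be basic with [z] derived before the CAUS suffix.
The underlying segment must be /z/; voiced obstruents become voiceless word-finally, yielding [s] there.

/mɛrɛmaz/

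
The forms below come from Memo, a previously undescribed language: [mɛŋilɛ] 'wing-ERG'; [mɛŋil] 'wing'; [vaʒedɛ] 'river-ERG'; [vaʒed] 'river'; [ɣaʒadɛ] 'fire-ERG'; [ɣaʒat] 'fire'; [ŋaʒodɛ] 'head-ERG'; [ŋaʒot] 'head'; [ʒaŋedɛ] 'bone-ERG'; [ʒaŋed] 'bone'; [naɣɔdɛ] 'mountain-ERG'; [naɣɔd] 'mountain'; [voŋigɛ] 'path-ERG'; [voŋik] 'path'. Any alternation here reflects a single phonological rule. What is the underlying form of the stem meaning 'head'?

In [ŋaʒodɛ] and [ŋaʒot] the final segment of 'head' alternates: [d] ~ [t].
But 'mountain' keeps [d] in both environments ([naɣɔdɛ], [naɣɔd]), so there is no rule changing /d/ to [t] in isolation.
The underlying segment must be /t/; voiceless stops become voiced between vowels, yielding [d] there.

/ŋaʒot/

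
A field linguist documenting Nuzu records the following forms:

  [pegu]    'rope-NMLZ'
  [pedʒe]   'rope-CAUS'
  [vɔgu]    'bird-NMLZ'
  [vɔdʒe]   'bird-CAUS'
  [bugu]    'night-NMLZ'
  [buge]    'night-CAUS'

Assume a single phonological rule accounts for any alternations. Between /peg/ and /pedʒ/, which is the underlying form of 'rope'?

In [pegu] and [pedʒe] the final segment of 'rope' alternates: [g] ~ [dʒ].
But 'night' keeps [g] in both environments ([bugu], [buge]), so there is no rule changing /g/ to [dʒ] before the CAUS suffix.
The underlying segment must be /dʒ/; palato-alveolar /dʒ/ becomes [g] when no front vowel follows, yielding [g] there.

/pedʒ/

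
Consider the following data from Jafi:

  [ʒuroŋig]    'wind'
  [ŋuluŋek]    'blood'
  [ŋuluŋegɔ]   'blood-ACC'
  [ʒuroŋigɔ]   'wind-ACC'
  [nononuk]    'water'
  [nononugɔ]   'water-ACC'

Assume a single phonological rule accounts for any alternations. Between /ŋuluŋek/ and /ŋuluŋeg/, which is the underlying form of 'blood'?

/ŋuluŋek/

The root 'blood' surfaces as [ŋuluŋegɔ] and [ŋuluŋek], with a stem-final [g] ~ [k] alternation.
But 'wind' keeps [g] in both environments ([ʒuroŋigɔ], [ʒuroŋig]), so there is no rule changing /g/ to [k] in isolation.
The alternation reflects intervocalic voicing: voiceless stops become voiced between vowels. /k/ is underlying.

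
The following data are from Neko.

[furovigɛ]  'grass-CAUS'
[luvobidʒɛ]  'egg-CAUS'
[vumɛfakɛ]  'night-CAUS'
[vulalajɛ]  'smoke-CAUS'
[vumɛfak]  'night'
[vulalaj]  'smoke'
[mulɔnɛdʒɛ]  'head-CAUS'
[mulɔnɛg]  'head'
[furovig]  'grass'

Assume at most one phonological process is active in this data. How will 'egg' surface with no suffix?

The root 'head' surfaces as [mulɔnɛdʒɛ] and [mulɔnɛg], with a stem-final [dʒ] ~ [g] alternation.
But 'grass' keeps [g] in both environments ([furovigɛ], [furovig]), so there is no rule changing /g/ to [dʒ] before the CAUS suffix.
So /dʒ/ is underlying, and a rule of depalatalization — palato-alveolar /dʒ/ becomes [g] when no front vowel follows — gives [g].
From [luvobidʒɛ] the stem 'egg' is /luvobidʒ/; when no front vowel follows this yields [luvobig].

[luvobig]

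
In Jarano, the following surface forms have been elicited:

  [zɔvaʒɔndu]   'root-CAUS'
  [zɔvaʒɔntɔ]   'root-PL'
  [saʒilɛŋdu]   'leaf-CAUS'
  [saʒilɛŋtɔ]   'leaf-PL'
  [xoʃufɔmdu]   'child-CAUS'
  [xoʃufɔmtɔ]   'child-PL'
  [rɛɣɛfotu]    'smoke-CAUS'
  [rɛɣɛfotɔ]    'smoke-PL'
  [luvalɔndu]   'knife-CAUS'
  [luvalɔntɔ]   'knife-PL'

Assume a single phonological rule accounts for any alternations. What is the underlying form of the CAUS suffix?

/-du/

The CAUS morpheme has two allomorphs, [-du] and [-tu].
The PL suffix, which begins with [t], is invariant after every stem; so [t] is not altered by any rule here.
So the underlying form is /-du/, and voiced stops become voiceless after a vowel.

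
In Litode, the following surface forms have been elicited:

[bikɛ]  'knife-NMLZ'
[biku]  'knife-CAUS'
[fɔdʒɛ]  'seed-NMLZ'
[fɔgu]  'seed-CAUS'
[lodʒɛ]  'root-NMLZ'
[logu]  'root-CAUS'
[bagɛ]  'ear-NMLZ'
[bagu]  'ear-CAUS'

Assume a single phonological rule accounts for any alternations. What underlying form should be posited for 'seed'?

/fɔdʒ/

In [fɔdʒɛ] and [fɔgu] the final segment of 'seed' alternates: [dʒ] ~ [g].
But 'ear' keeps [g] in both environments ([bagɛ], [bagu]), so there is no rule changing /g/ to [dʒ] before the NMLZ suffix.
So /dʒ/ is underlying, and a rule of depalatalization — palato-alveolar /dʒ/ becomes [g] when no front vowel follows — gives [g].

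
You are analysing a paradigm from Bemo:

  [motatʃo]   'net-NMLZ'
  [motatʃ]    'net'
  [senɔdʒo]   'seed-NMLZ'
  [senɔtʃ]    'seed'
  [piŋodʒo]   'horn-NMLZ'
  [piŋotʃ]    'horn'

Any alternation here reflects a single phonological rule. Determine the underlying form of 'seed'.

/senɔdʒ/

In [senɔdʒo] and [senɔtʃ] the final segment of 'seed' alternates: [dʒ] ~ [tʃ].
But 'net' keeps [tʃ] in both environments ([motatʃo], [motatʃ]), so there is no rule changing /tʃ/ to [dʒ] before the NMLZ suffix.
So /dʒ/ is underlying, and a rule of word-final obstruent devoicing — voiced obstruents become voiceless word-finally — gives [tʃ].
So 'seed' = /senɔdʒ/.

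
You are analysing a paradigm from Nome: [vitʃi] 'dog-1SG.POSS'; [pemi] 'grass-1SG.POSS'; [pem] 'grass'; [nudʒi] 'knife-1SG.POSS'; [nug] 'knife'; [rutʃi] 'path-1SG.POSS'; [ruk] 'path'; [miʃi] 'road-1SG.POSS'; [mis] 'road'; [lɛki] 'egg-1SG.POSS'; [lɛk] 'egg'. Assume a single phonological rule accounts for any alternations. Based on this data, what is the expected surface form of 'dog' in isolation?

[vik]

The root 'path' surfaces as [rutʃi] and [ruk], with a stem-final [tʃ] ~ [k] alternation.
If /k/ were underlying and a rule turned it into [tʃ] before the 1SG.POSS suffix, 'egg' would also alternate; but it has [k] in both [lɛki] and [lɛk].
So /tʃ/ is underlying, and a rule of depalatalization — palato-alveolar /tʃ/, /dʒ/ and /ʃ/ become [k], [g] and [s] when no front vowel follows — gives [k].
The one attested form of 'dog', [vitʃi], shows underlying /vitʃ/. Applying the same rule when no front vowel follows gives [vik].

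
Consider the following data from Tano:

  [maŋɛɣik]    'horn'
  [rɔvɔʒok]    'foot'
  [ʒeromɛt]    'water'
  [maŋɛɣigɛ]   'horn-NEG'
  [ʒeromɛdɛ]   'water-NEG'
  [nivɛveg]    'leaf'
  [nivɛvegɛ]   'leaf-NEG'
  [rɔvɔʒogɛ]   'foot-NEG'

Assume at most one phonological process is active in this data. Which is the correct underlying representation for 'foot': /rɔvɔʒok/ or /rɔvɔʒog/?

/rɔvɔʒok/

'foot' shows [k] ~ [g] at the end of the stem ([rɔvɔʒok] vs [rɔvɔʒogɛ]).
If /g/ were underlying and a rule turned it into [k] in isolation, 'leaf' would also alternate; but it has [g] in both [nivɛveg] and [nivɛvegɛ].
The alternation reflects intervocalic voicing: voiceless stops become voiced between vowels. /k/ is underlying.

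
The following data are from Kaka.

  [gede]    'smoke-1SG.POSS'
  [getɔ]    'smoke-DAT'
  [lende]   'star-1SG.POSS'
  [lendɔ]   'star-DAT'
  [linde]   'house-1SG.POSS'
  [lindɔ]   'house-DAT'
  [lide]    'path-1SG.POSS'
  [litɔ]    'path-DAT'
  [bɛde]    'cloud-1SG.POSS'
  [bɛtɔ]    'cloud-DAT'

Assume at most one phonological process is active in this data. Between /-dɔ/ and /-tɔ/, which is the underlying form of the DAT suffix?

The DAT suffix surfaces as [-dɔ] and [-tɔ], depending on the final segment of the stem.
The 1SG.POSS suffix, which begins with [d], is invariant after every stem; so [d] is not altered by any rule here.
So the underlying form is /-tɔ/, and voiceless stops become voiced after a nasal.

/-tɔ/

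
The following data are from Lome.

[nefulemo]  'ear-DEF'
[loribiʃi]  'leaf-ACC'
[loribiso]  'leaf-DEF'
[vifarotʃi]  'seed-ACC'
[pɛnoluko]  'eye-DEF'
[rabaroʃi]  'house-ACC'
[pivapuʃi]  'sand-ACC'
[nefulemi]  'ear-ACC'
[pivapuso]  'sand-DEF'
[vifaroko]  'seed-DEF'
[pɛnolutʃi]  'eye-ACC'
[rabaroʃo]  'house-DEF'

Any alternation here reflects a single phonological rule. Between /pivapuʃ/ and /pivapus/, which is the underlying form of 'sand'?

/pivapus/

The root 'sand' surfaces as [pivapuʃi] and [pivapuso], with a stem-final [ʃ] ~ [s] alternation.
If /ʃ/ were underlying and a rule turned it into [s] before the DEF suffix, 'house' would also alternate; but it has [ʃ] in both [rabaroʃi] and [rabaroʃo].
The underlying segment must be /s/; /k/ and /s/ become palato-alveolar [tʃ] and [ʃ] before a front vowel, yielding [ʃ] there.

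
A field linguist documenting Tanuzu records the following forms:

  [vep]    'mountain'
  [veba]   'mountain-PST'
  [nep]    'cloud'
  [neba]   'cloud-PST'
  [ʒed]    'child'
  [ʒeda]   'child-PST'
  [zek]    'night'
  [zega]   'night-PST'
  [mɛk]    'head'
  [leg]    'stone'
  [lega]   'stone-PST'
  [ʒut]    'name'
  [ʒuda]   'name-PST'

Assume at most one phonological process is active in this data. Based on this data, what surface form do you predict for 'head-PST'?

[mɛga]

The root 'night' surfaces as [zek] and [zega], with a stem-final [k] ~ [g] alternation.
Compare 'stone', with invariant [g] in [leg] and [lega]: an analysis with underlying /g/ and a rule producing [k] in isolation would wrongly predict alternation here too.
So /k/ is underlying, and a rule of intervocalic voicing — voiceless stops become voiced between vowels — gives [g].
The one attested form of 'head', [mɛk], shows underlying /mɛk/. Applying the same rule between vowels gives [mɛga].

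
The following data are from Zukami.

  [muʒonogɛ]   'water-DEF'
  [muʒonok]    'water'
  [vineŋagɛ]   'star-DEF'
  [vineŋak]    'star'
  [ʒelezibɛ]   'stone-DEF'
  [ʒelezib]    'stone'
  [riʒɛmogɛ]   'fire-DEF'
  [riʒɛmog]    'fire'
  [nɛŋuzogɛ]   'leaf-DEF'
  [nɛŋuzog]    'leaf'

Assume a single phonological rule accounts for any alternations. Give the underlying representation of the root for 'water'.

/muʒonok/

The stem for 'water' ends in [g] in [muʒonogɛ] but [k] in [muʒonok].
The stem 'fire' ([riʒɛmogɛ], [riʒɛmog]) shows [g] unchanged in both environments, so [g] cannot be basic with [k] derived in isolation.
So /k/ is underlying, and a rule of intervocalic voicing — voiceless stops become voiced between vowels — gives [g].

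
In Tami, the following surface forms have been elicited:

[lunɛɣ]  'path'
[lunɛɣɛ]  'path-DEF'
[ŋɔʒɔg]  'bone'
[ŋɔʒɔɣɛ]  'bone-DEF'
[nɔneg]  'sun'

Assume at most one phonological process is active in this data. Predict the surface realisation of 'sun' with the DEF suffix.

[nɔneɣɛ]

The root 'bone' surfaces as [ŋɔʒɔg] and [ŋɔʒɔɣɛ], with a stem-final [g] ~ [ɣ] alternation.
But 'path' keeps [ɣ] in both environments ([lunɛɣ], [lunɛɣɛ]), so there is no rule changing /ɣ/ to [g] in isolation.
Therefore /g/ is basic and [ɣ] is derived by intervocalic spirantization (voiced stops become fricatives between vowels).
From [nɔneg] the stem 'sun' is /nɔneg/; between vowels this yields [nɔneɣɛ].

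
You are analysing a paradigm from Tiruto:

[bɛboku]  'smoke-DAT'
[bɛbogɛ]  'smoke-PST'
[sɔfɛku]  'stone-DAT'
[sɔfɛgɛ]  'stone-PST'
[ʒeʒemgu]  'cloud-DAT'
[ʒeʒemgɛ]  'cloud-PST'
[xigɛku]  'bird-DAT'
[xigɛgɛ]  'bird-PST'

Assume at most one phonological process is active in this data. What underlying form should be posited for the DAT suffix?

/-ku/

The DAT suffix surfaces as [-gu] and [-ku], depending on the final segment of the stem.
By contrast the PST suffix keeps its initial [g] throughout — that segment must be underlying.
So the underlying form is /-ku/, and voiceless stops become voiced after a nasal.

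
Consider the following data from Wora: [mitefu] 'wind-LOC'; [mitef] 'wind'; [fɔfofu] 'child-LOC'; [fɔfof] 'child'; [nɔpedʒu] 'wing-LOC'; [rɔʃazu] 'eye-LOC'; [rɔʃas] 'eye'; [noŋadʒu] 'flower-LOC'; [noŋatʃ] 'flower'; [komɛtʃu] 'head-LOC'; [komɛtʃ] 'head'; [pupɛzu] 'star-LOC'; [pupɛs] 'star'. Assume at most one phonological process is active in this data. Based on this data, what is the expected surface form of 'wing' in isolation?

[nɔpetʃ]

The stem for 'flower' ends in [dʒ] in [noŋadʒu] but [tʃ] in [noŋatʃ].
Compare 'head', with invariant [tʃ] in [komɛtʃu] and [komɛtʃ]: an analysis with underlying /tʃ/ and a rule producing [dʒ] before the LOC suffix would wrongly predict alternation here too.
So /dʒ/ is underlying, and a rule of word-final obstruent devoicing — voiced obstruents become voiceless word-finally — gives [tʃ].
From [nɔpedʒu] the stem 'wing' is /nɔpedʒ/; word-finally this yields [nɔpetʃ].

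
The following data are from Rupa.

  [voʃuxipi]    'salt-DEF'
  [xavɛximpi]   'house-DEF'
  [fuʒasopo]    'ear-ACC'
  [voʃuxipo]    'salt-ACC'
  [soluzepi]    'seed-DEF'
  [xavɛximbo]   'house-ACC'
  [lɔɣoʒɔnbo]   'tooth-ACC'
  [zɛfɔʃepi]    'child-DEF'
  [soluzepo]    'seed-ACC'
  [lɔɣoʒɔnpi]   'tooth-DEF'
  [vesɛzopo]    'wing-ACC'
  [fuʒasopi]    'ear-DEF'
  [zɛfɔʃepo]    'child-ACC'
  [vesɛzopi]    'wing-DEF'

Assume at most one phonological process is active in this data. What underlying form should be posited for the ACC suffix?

The ACC suffix surfaces as [-bo] and [-po], depending on the final segment of the stem.
By contrast the DEF suffix keeps its initial [p] throughout — that segment must be underlying.
So the underlying form is /-bo/, and voiced stops become voiceless after a vowel.

/-bo/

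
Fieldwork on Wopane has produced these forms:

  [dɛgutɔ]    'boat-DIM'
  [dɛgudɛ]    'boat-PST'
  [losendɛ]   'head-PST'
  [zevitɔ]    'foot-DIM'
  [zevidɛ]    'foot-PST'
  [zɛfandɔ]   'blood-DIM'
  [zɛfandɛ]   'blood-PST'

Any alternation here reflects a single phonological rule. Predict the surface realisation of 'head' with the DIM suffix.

[losendɔ]

The DIM suffix surfaces as [-dɔ] and [-tɔ], depending on the final segment of the stem.
By contrast the PST suffix keeps its initial [d] throughout — that segment must be underlying.
So the underlying form is /-tɔ/, and voiceless stops become voiced after a nasal.
After 'head', which ends in a nasal, the suffix surfaces as [-dɔ], giving [losendɔ].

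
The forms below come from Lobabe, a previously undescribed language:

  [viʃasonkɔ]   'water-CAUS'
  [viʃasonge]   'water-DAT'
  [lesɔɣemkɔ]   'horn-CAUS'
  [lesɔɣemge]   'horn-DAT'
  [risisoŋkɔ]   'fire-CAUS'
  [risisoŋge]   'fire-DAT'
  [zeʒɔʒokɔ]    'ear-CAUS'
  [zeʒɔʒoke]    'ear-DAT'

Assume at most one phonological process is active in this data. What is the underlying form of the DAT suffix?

The DAT suffix surfaces as [-ge] and [-ke], depending on the final segment of the stem.
The CAUS suffix, which begins with [k], is invariant after every stem; so [k] is not altered by any rule here.
The DAT suffix is therefore /-ge/ underlyingly, with post-vocalic devoicing: voiced stops become voiceless after a vowel.

/-ge/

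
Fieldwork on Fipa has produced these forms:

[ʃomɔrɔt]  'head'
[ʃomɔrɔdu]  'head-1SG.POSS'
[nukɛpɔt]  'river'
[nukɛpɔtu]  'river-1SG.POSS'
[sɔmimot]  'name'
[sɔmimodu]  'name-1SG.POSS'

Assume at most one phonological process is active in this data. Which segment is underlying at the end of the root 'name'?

/d/

The stem for 'name' ends in [t] in [sɔmimot] but [d] in [sɔmimodu].
But 'river' keeps [t] in both environments ([nukɛpɔt], [nukɛpɔtu]), so there is no rule changing /t/ to [d] before the 1SG.POSS suffix.
The alternation reflects word-final obstruent devoicing: voiced obstruents become voiceless word-finally. /d/ is underlying.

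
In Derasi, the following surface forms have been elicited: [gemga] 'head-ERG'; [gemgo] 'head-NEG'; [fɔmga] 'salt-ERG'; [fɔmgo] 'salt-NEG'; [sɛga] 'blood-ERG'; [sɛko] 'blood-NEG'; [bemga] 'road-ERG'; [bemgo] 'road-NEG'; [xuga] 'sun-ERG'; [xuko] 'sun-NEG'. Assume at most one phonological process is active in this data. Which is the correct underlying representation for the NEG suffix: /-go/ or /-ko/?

The NEG morpheme has two allomorphs, [-go] and [-ko].
By contrast the ERG suffix keeps its initial [g] throughout — that segment must be underlying.
The NEG suffix is therefore /-ko/ underlyingly, with post-nasal voicing: voiceless stops become voiced after a nasal.

/-ko/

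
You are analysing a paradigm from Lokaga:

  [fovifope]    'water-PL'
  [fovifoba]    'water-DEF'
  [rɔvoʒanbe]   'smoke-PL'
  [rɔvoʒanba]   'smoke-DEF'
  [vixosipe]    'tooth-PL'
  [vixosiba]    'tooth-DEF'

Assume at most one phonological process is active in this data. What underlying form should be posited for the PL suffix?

/-pe/

The PL morpheme has two allomorphs, [-be] and [-pe].
The DEF suffix, which begins with [b], is invariant after every stem; so [b] is not altered by any rule here.
So the underlying form is /-pe/, and voiceless stops become voiced after a nasal.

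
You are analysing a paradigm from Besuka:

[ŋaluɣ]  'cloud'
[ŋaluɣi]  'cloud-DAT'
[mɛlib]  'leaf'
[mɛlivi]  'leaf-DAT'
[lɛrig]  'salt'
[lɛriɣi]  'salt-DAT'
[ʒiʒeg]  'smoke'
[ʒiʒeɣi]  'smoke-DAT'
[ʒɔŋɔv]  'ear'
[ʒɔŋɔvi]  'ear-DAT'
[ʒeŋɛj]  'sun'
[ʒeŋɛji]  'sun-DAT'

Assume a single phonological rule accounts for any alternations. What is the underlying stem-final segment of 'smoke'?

/g/

The root 'smoke' surfaces as [ʒiʒeg] and [ʒiʒeɣi], with a stem-final [g] ~ [ɣ] alternation.
The stem 'cloud' ([ŋaluɣ], [ŋaluɣi]) shows [ɣ] unchanged in both environments, so [ɣ] cannot be basic with [g] derived in isolation.
So /g/ is underlying, and a rule of intervocalic spirantization — voiced stops become fricatives between vowels — gives [ɣ].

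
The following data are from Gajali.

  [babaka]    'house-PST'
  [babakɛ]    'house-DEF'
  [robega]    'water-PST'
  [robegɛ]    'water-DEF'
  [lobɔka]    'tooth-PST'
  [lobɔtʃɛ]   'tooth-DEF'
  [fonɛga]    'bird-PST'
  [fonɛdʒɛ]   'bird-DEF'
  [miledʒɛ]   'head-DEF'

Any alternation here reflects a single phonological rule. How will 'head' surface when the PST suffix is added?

[milega]

In [fonɛga] and [fonɛdʒɛ] the final segment of 'bird' alternates: [g] ~ [dʒ].
If /g/ were underlying and a rule turned it into [dʒ] before the DEF suffix, 'water' would also alternate; but it has [g] in both [robega] and [robegɛ].
The alternation reflects depalatalization: palato-alveolar /tʃ/ and /dʒ/ become [k] and [g] when no front vowel follows. /dʒ/ is underlying.
The one attested form of 'head', [miledʒɛ], shows underlying /miledʒ/. Applying the same rule when no front vowel follows gives [milega].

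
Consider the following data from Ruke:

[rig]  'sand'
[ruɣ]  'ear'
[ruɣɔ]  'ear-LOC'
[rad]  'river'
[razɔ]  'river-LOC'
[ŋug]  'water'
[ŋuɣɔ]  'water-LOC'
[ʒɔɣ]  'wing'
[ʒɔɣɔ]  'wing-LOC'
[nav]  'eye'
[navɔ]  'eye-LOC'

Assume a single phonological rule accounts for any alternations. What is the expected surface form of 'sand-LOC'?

In [ŋug] and [ŋuɣɔ] the final segment of 'water' alternates: [g] ~ [ɣ].
If /ɣ/ were underlying and a rule turned it into [g] in isolation, 'wing' would also alternate; but it has [ɣ] in both [ʒɔɣ] and [ʒɔɣɔ].
So /g/ is underlying, and a rule of intervocalic spirantization — voiced stops become fricatives between vowels — gives [ɣ].
The one attested form of 'sand', [rig], shows underlying /rig/. Applying the same rule between vowels gives [riɣɔ].

[riɣɔ]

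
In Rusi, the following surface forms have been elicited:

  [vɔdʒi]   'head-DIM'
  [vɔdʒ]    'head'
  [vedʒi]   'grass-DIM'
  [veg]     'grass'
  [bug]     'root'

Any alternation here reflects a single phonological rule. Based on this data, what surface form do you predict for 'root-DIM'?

[budʒi]

The stem for 'grass' ends in [dʒ] in [vedʒi] but [g] in [veg].
If /dʒ/ were underlying and a rule turned it into [g] in isolation, 'head' would also alternate; but it has [dʒ] in both [vɔdʒi] and [vɔdʒ].
Therefore /g/ is basic and [dʒ] is derived by palatalization before a front vowel (/g/ becomes palato-alveolar [dʒ] before a front vowel).
From [bug] the stem 'root' is /bug/; before a front vowel this yields [budʒi].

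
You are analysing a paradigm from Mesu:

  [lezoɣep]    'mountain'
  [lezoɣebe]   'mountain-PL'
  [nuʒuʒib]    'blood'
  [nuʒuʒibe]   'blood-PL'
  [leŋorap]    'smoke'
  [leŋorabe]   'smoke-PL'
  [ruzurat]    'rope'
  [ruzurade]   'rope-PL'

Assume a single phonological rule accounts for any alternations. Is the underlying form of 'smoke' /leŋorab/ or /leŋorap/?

In [leŋorap] and [leŋorabe] the final segment of 'smoke' alternates: [p] ~ [b].
But 'blood' keeps [b] in both environments ([nuʒuʒib], [nuʒuʒibe]), so there is no rule changing /b/ to [p] in isolation.
So /p/ is underlying, and a rule of intervocalic voicing — voiceless stops become voiced between vowels — gives [b].

/leŋorap/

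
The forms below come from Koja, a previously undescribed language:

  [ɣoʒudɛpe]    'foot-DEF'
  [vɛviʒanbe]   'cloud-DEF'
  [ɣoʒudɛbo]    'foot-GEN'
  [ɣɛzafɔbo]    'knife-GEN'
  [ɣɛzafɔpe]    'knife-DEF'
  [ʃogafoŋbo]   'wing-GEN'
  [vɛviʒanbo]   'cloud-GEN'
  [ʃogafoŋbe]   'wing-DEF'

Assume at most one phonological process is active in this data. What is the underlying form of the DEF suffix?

The DEF suffix surfaces as [-be] and [-pe], depending on the final segment of the stem.
By contrast the GEN suffix keeps its initial [b] throughout — that segment must be underlying.
So the underlying form is /-pe/, and voiceless stops become voiced after a nasal.

/-pe/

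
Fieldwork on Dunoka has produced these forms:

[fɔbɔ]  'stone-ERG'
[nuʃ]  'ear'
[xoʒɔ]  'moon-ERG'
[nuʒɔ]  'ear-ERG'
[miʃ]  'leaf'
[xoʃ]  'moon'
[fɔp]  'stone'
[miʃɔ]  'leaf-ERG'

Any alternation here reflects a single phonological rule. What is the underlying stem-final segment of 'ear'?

The root 'ear' surfaces as [nuʃ] and [nuʒɔ], with a stem-final [ʃ] ~ [ʒ] alternation.
But 'leaf' keeps [ʃ] in both environments ([miʃ], [miʃɔ]), so there is no rule changing /ʃ/ to [ʒ] before the ERG suffix.
So /ʒ/ is underlying, and a rule of word-final obstruent devoicing — voiced obstruents become voiceless word-finally — gives [ʃ].

/ʒ/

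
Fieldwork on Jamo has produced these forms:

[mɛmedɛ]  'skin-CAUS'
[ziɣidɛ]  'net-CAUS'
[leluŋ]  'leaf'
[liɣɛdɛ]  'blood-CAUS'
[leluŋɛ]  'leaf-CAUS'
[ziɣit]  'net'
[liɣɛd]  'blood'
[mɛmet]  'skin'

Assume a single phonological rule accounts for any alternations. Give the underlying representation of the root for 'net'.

/ziɣit/

'net' shows [t] ~ [d] at the end of the stem ([ziɣit] vs [ziɣidɛ]).
The stem 'blood' ([liɣɛd], [liɣɛdɛ]) shows [d] unchanged in both environments, so [d] cannot be basic with [t] derived in isolation.
The underlying segment must be /t/; voiceless stops become voiced between vowels, yielding [d] there.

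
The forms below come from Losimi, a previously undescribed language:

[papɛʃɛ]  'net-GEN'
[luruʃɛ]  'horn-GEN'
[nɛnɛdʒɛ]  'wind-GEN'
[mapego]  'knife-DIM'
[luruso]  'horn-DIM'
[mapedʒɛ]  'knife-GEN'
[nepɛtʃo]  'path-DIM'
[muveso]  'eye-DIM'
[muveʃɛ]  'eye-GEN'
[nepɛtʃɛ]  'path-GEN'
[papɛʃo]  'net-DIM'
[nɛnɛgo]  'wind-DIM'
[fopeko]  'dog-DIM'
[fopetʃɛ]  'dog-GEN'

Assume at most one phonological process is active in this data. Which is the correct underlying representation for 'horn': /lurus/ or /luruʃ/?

/lurus/

The stem for 'horn' ends in [ʃ] in [luruʃɛ] but [s] in [luruso].
If /ʃ/ were underlying and a rule turned it into [s] before the DIM suffix, 'net' would also alternate; but it has [ʃ] in both [papɛʃɛ] and [papɛʃo].
The underlying segment must be /s/; /k/, /g/ and /s/ become palato-alveolar [tʃ], [dʒ] and [ʃ] before a front vowel, yielding [ʃ] there.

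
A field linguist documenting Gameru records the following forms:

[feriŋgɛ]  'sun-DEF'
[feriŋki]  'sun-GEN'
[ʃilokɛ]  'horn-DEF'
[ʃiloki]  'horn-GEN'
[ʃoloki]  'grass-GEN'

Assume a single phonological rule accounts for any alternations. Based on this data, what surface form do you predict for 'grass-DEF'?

The DEF suffix surfaces as [-gɛ] and [-kɛ], depending on the final segment of the stem.
By contrast the GEN suffix keeps its initial [k] throughout — that segment must be underlying.
The DEF suffix is therefore /-gɛ/ underlyingly, with post-vocalic devoicing: voiced stops become voiceless after a vowel.
After 'grass', which ends in a vowel, the suffix surfaces as [-kɛ], giving [ʃolokɛ].

[ʃolokɛ]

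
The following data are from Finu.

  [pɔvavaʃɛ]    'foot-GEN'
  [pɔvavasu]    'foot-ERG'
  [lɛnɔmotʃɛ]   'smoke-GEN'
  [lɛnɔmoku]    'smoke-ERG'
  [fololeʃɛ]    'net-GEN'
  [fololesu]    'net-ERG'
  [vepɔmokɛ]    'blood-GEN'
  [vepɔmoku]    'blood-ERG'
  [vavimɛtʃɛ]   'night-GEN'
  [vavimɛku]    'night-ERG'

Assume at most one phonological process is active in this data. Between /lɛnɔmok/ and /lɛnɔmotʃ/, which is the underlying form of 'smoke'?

In [lɛnɔmotʃɛ] and [lɛnɔmoku] the final segment of 'smoke' alternates: [tʃ] ~ [k].
Compare 'blood', with invariant [k] in [vepɔmokɛ] and [vepɔmoku]: an analysis with underlying /k/ and a rule producing [tʃ] before the GEN suffix would wrongly predict alternation here too.
Therefore /tʃ/ is basic and [k] is derived by depalatalization (palato-alveolar /tʃ/ and /ʃ/ become [k] and [s] when no front vowel follows).

/lɛnɔmotʃ/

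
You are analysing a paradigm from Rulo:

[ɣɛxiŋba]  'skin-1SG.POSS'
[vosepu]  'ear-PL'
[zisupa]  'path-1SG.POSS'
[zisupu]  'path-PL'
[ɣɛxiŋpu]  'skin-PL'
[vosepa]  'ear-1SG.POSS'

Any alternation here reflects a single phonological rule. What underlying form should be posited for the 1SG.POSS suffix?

/-ba/

The 1SG.POSS morpheme has two allomorphs, [-ba] and [-pa].
By contrast the PL suffix keeps its initial [p] throughout — that segment must be underlying.
The 1SG.POSS suffix is therefore /-ba/ underlyingly, with post-vocalic devoicing: voiced stops become voiceless after a vowel.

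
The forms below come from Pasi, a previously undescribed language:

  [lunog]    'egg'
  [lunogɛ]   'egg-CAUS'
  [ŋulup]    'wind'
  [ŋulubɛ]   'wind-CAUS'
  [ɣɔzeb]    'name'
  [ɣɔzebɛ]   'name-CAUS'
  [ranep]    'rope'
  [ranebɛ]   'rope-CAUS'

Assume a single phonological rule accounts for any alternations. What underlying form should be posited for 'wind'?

/ŋulup/

The stem for 'wind' ends in [p] in [ŋulup] but [b] in [ŋulubɛ].
The stem 'name' ([ɣɔzeb], [ɣɔzebɛ]) shows [b] unchanged in both environments, so [b] cannot be basic with [p] derived in isolation.
The alternation reflects intervocalic voicing: voiceless stops become voiced between vowels. /p/ is underlying.
Hence 'wind' is /ŋulup/ underlyingly.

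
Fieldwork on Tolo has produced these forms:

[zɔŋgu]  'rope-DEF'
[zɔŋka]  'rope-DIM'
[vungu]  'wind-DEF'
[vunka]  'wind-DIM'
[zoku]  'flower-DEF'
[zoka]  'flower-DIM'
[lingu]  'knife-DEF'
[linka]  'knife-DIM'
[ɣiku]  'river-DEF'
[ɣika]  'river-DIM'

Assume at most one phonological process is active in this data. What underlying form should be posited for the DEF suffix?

/-gu/

The DEF morpheme has two allomorphs, [-gu] and [-ku].
The DIM suffix, which begins with [k], is invariant after every stem; so [k] is not altered by any rule here.
So the underlying form is /-gu/, and voiced stops become voiceless after a vowel.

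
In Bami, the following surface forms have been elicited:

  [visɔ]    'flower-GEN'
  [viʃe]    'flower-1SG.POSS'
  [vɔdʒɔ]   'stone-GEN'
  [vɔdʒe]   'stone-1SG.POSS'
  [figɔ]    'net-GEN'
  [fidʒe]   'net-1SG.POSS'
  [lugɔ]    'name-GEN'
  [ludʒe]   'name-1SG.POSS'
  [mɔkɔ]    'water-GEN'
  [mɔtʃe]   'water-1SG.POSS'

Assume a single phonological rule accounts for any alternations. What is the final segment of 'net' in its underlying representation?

/g/

In [figɔ] and [fidʒe] the final segment of 'net' alternates: [g] ~ [dʒ].
But 'stone' keeps [dʒ] in both environments ([vɔdʒɔ], [vɔdʒe]), so there is no rule changing /dʒ/ to [g] before the GEN suffix.
So /g/ is underlying, and a rule of palatalization before a front vowel — /k/, /g/ and /s/ become palato-alveolar [tʃ], [dʒ] and [ʃ] before a front vowel — gives [dʒ].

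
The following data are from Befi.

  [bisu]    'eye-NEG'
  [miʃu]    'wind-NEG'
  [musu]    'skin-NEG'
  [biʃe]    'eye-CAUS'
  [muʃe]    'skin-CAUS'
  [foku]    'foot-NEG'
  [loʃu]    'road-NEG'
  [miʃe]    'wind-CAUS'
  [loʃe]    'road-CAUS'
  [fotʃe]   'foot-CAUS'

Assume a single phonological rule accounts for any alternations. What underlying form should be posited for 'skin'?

In [muʃe] and [musu] the final segment of 'skin' alternates: [ʃ] ~ [s].
The stem 'road' ([loʃe], [loʃu]) shows [ʃ] unchanged in both environments, so [ʃ] cannot be basic with [s] derived before the NEG suffix.
The alternation reflects palatalization before a front vowel: /k/ and /s/ become palato-alveolar [tʃ] and [ʃ] before a front vowel. /s/ is underlying.
Hence 'skin' is /mus/ underlyingly.

/mus/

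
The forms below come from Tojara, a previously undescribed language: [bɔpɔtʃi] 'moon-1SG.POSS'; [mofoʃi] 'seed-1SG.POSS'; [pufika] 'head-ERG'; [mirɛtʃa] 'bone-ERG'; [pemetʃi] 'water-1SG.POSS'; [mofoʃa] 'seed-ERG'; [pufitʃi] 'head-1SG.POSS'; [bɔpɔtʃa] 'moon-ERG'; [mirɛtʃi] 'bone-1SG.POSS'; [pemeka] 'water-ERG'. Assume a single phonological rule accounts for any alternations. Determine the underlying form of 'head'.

/pufik/

The root 'head' surfaces as [pufitʃi] and [pufika], with a stem-final [tʃ] ~ [k] alternation.
Compare 'moon', with invariant [tʃ] in [bɔpɔtʃi] and [bɔpɔtʃa]: an analysis with underlying /tʃ/ and a rule producing [k] before the ERG suffix would wrongly predict alternation here too.
Therefore /k/ is basic and [tʃ] is derived by palatalization before a front vowel (/k/ becomes palato-alveolar [tʃ] before a front vowel).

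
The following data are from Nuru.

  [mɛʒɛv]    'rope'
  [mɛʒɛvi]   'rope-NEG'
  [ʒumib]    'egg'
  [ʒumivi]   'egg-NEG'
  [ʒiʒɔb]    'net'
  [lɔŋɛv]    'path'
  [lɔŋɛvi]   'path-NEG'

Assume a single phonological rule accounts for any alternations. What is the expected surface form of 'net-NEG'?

[ʒiʒɔvi]

'egg' shows [b] ~ [v] at the end of the stem ([ʒumib] vs [ʒumivi]).
But 'path' keeps [v] in both environments ([lɔŋɛv], [lɔŋɛvi]), so there is no rule changing /v/ to [b] in isolation.
The underlying segment must be /b/; voiced stops become fricatives between vowels, yielding [v] there.
From [ʒiʒɔb] the stem 'net' is /ʒiʒɔb/; between vowels this yields [ʒiʒɔvi].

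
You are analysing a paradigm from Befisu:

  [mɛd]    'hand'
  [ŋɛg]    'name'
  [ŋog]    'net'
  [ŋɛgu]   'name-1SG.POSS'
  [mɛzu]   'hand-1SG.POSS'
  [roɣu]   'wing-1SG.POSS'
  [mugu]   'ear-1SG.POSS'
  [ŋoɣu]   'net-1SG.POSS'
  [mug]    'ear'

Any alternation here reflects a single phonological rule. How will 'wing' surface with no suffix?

'net' shows [g] ~ [ɣ] at the end of the stem ([ŋog] vs [ŋoɣu]).
Compare 'ear', with invariant [g] in [mug] and [mugu]: an analysis with underlying /g/ and a rule producing [ɣ] before the 1SG.POSS suffix would wrongly predict alternation here too.
The alternation reflects word-final hardening: voiced fricatives become stops word-finally. /ɣ/ is underlying.
The one attested form of 'wing', [roɣu], shows underlying /roɣ/. Applying the same rule word-finally gives [rog].

[rog]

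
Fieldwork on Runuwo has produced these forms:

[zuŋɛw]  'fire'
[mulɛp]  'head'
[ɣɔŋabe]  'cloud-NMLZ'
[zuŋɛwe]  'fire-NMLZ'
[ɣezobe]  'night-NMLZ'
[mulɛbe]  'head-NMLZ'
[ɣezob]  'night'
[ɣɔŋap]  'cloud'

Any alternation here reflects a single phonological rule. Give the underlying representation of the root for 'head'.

/mulɛp/

The root 'head' surfaces as [mulɛbe] and [mulɛp], with a stem-final [b] ~ [p] alternation.
But 'night' keeps [b] in both environments ([ɣezobe], [ɣezob]), so there is no rule changing /b/ to [p] in isolation.
The underlying segment must be /p/; voiceless stops become voiced between vowels, yielding [b] there.
Hence 'head' is /mulɛp/ underlyingly.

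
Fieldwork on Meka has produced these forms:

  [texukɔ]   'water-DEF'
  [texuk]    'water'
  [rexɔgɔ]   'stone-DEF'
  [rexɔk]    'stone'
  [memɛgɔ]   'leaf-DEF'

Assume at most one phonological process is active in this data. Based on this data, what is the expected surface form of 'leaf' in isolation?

[memɛk]

In [rexɔgɔ] and [rexɔk] the final segment of 'stone' alternates: [g] ~ [k].
If /k/ were underlying and a rule turned it into [g] before the DEF suffix, 'water' would also alternate; but it has [k] in both [texukɔ] and [texuk].
The underlying segment must be /g/; voiced obstruents become voiceless word-finally, yielding [k] there.
From [memɛgɔ] the stem 'leaf' is /memɛg/; word-finally this yields [memɛk].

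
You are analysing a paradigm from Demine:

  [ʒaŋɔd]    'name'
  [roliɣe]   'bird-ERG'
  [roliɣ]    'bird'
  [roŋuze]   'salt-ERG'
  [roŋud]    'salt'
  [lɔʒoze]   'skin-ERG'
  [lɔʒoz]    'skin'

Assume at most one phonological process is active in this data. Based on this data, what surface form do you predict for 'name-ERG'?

[ʒaŋɔze]

In [roŋuze] and [roŋud] the final segment of 'salt' alternates: [z] ~ [d].
If /z/ were underlying and a rule turned it into [d] in isolation, 'skin' would also alternate; but it has [z] in both [lɔʒoze] and [lɔʒoz].
The alternation reflects intervocalic spirantization: voiced stops become fricatives between vowels. /d/ is underlying.
From [ʒaŋɔd] the stem 'name' is /ʒaŋɔd/; between vowels this yields [ʒaŋɔze].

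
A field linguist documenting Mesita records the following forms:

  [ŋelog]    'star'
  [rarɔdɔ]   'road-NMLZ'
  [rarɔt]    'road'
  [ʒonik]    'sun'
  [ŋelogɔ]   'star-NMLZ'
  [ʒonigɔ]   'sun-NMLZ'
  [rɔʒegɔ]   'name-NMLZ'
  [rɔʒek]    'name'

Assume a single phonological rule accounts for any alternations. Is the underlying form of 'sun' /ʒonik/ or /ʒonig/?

/ʒonik/

'sun' shows [k] ~ [g] at the end of the stem ([ʒonik] vs [ʒonigɔ]).
The stem 'star' ([ŋelog], [ŋelogɔ]) shows [g] unchanged in both environments, so [g] cannot be basic with [k] derived in isolation.
So /k/ is underlying, and a rule of intervocalic voicing — voiceless stops become voiced between vowels — gives [g].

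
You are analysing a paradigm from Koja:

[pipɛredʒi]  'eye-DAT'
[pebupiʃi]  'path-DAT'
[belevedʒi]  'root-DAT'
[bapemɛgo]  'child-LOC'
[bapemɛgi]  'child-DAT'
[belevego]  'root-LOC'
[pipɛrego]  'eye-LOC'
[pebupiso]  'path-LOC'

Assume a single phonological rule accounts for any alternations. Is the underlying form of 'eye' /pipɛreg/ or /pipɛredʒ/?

/pipɛredʒ/

'eye' shows [dʒ] ~ [g] at the end of the stem ([pipɛredʒi] vs [pipɛrego]).
Compare 'child', with invariant [g] in [bapemɛgi] and [bapemɛgo]: an analysis with underlying /g/ and a rule producing [dʒ] before the DAT suffix would wrongly predict alternation here too.
The alternation reflects depalatalization: palato-alveolar /dʒ/ and /ʃ/ become [g] and [s] when no front vowel follows. /dʒ/ is underlying.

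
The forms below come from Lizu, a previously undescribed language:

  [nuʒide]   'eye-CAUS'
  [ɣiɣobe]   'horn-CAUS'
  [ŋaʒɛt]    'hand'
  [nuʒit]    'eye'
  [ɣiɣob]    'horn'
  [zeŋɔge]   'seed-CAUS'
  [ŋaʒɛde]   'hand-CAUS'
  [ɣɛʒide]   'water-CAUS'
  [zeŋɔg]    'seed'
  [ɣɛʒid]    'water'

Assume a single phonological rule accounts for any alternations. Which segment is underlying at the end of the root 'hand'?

'hand' shows [t] ~ [d] at the end of the stem ([ŋaʒɛt] vs [ŋaʒɛde]).
The stem 'water' ([ɣɛʒid], [ɣɛʒide]) shows [d] unchanged in both environments, so [d] cannot be basic with [t] derived in isolation.
The underlying segment must be /t/; voiceless stops become voiced between vowels, yielding [d] there.

/t/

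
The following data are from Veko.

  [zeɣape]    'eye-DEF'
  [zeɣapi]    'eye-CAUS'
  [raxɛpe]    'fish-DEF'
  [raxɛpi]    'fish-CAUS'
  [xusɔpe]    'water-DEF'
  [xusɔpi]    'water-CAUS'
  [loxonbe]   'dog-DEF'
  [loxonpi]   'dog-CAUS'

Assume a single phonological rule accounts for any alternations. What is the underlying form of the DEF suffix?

/-be/

The DEF suffix surfaces as [-be] and [-pe], depending on the final segment of the stem.
The CAUS suffix, which begins with [p], is invariant after every stem; so [p] is not altered by any rule here.
The DEF suffix is therefore /-be/ underlyingly, with post-vocalic devoicing: voiced stops become voiceless after a vowel.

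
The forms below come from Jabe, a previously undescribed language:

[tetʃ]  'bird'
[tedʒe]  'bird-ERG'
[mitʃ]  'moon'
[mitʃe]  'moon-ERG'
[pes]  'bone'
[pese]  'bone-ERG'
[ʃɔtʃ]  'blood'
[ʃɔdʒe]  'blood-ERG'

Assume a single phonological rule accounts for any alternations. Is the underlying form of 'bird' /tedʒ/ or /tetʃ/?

In [tetʃ] and [tedʒe] the final segment of 'bird' alternates: [tʃ] ~ [dʒ].
The stem 'moon' ([mitʃ], [mitʃe]) shows [tʃ] unchanged in both environments, so [tʃ] cannot be basic with [dʒ] derived before the ERG suffix.
Therefore /dʒ/ is basic and [tʃ] is derived by word-final obstruent devoicing (voiced obstruents become voiceless word-finally).

/tedʒ/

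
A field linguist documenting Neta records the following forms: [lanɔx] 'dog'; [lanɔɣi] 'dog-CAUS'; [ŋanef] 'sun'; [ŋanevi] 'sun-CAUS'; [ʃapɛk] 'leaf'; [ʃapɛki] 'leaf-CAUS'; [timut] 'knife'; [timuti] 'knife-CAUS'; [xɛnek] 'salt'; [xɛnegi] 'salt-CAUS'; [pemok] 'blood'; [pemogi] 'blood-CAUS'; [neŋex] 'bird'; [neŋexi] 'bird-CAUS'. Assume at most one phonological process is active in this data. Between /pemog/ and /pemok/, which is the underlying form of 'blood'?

The root 'blood' surfaces as [pemok] and [pemogi], with a stem-final [k] ~ [g] alternation.
But 'leaf' keeps [k] in both environments ([ʃapɛk], [ʃapɛki]), so there is no rule changing /k/ to [g] before the CAUS suffix.
The alternation reflects word-final obstruent devoicing: voiced obstruents become voiceless word-finally. /g/ is underlying.

/pemog/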